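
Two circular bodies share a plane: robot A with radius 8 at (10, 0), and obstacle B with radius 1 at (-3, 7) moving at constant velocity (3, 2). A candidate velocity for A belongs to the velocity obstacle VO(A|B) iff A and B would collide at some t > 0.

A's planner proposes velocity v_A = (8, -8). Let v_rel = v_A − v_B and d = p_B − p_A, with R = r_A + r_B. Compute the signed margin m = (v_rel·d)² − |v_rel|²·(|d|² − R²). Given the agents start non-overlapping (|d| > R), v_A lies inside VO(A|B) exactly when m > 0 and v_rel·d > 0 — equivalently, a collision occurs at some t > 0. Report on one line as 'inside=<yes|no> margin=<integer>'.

d = (-13, 7),  |d|² = 218;  R = 8+1 = 9,  c = 218−9² = 137
v_rel = (5, -10),  |v_rel|² = 125;  v_rel·d = (5)·(-13) + (-10)·(7) = -135
125·t² + 270·t + 137 = 0  ⇒  m = (-135)² − 125·137 = 1100
m = 1100 > 0,  v_rel·d = -135 < 0  ⇒  outside

inside=no margin=1100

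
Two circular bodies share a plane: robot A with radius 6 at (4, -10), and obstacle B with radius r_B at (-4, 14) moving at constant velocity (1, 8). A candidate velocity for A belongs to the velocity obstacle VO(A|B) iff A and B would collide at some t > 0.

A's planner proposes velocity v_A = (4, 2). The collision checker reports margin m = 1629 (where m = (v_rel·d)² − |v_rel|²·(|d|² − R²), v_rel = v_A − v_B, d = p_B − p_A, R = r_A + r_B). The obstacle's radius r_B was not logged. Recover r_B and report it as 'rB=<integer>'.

m = 1629
d = (-8, 24);  v_rel = (3, -6),  |v_rel|² = 45
v_rel×d = (3)·(24) − (-6)·(-8) = 24
since m = R²·45 − 24²:  R² = (576 + 1629) / 45 = 49
R = √49 = 7  ⇒  r_B = 7 − 6 = 1

rB=1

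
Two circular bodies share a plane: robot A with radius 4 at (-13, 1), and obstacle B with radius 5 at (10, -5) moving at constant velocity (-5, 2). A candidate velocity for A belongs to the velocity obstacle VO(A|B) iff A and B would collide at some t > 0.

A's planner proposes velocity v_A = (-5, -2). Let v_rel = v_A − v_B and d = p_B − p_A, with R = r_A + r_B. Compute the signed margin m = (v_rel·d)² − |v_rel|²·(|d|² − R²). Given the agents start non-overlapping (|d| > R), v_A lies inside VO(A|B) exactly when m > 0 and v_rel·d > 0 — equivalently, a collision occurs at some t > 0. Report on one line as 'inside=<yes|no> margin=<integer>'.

d = (23, -6),  |d|² = 565;  R = 4+5 = 9,  c = 565−9² = 484
v_rel = (0, -4),  |v_rel|² = 16;  v_rel·d = (0)·(23) + (-4)·(-6) = 24
16·t² − 48·t + 484 = 0  ⇒  m = 24² − 16·484 = -7168
m = -7168 < 0,  v_rel·d = 24 > 0  ⇒  outside

inside=no margin=-7168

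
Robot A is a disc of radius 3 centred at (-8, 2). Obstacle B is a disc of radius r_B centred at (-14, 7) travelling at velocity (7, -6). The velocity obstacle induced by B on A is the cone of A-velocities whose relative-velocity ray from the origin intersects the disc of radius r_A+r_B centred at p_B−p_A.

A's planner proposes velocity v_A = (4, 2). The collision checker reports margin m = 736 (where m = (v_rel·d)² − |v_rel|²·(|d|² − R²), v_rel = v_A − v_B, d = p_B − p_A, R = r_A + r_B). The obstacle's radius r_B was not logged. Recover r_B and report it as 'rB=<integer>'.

m = 736
d = (-6, 5);  v_rel = (-3, 8),  |v_rel|² = 73
v_rel×d = (-3)·(5) − (8)·(-6) = 33
since m = R²·73 − 33²:  R² = (1089 + 736) / 73 = 25
R = √25 = 5  ⇒  r_B = 5 − 3 = 2

rB=2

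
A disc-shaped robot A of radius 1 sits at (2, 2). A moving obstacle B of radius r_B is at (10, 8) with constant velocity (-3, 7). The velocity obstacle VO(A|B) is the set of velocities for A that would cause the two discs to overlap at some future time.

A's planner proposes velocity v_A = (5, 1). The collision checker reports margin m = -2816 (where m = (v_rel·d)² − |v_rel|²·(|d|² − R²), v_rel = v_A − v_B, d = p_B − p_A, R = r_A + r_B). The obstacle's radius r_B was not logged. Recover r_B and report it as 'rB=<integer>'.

m = -2816
d = (8, 6);  v_rel = (8, -6),  |v_rel|² = 100
v_rel×d = (8)·(6) − (-6)·(8) = 96
since m = R²·100 − 96²:  R² = (9216 + -2816) / 100 = 64
R = √64 = 8  ⇒  r_B = 8 − 1 = 7

rB=7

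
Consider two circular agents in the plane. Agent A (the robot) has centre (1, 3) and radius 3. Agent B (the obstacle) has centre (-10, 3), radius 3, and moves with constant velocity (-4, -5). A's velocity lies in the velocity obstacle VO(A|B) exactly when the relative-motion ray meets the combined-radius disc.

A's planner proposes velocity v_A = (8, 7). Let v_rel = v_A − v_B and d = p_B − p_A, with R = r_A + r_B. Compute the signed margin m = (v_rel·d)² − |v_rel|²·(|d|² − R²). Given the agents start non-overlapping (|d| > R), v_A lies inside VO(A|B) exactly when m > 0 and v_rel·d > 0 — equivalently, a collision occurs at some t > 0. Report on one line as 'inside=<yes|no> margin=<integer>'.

d = (-11, 0),  |d|² = 121;  R = 3+3 = 6,  c = 121−6² = 85
v_rel = (12, 12),  |v_rel|² = 288;  v_rel·d = (12)·(-11) + (12)·(0) = -132
288·t² + 264·t + 85 = 0  ⇒  m = (-132)² − 288·85 = -7056
m = -7056 < 0,  v_rel·d = -132 < 0  ⇒  outside

inside=no margin=-7056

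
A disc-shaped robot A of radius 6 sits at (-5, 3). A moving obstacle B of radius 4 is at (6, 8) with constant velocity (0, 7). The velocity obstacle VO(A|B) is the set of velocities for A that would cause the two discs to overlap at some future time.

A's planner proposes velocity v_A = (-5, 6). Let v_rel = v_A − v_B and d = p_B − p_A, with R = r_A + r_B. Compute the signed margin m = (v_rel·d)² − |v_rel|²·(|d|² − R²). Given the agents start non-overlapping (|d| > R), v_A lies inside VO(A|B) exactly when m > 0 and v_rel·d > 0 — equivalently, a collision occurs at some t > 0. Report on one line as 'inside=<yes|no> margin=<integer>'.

d = (11, 5),  |d|² = 146;  R = 6+4 = 10,  c = 146−10² = 46
v_rel = (-5, -1),  |v_rel|² = 26;  v_rel·d = (-5)·(11) + (-1)·(5) = -60
26·t² + 120·t + 46 = 0  ⇒  m = (-60)² − 26·46 = 2404
m = 2404 > 0,  v_rel·d = -60 < 0  ⇒  outside

inside=no margin=2404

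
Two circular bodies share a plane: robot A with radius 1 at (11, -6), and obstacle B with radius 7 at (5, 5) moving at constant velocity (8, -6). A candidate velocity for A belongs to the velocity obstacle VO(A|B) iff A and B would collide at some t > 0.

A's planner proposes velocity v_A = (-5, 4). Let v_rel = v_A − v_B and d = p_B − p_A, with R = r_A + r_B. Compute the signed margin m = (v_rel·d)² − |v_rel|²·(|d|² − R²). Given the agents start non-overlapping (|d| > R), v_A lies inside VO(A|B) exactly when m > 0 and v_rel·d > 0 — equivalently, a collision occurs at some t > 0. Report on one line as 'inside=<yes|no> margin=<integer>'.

d = (-6, 11),  |d|² = 157;  R = 1+7 = 8,  c = 157−8² = 93
v_rel = (-13, 10),  |v_rel|² = 269;  v_rel·d = (-13)·(-6) + (10)·(11) = 188
269·t² − 376·t + 93 = 0  ⇒  m = 188² − 269·93 = 10327
m = 10327 > 0,  v_rel·d = 188 > 0  ⇒  inside

inside=yes margin=10327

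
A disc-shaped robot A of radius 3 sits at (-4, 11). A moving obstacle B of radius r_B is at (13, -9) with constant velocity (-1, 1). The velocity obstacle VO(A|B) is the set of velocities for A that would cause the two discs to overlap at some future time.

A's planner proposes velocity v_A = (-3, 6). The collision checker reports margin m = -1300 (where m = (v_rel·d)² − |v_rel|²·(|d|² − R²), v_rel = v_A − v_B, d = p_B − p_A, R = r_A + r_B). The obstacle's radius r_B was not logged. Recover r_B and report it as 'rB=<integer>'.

m = -1300
d = (17, -20);  v_rel = (-2, 5),  |v_rel|² = 29
v_rel×d = (-2)·(-20) − (5)·(17) = -45
since m = R²·29 − (-45)²:  R² = (2025 + -1300) / 29 = 25
R = √25 = 5  ⇒  r_B = 5 − 3 = 2

rB=2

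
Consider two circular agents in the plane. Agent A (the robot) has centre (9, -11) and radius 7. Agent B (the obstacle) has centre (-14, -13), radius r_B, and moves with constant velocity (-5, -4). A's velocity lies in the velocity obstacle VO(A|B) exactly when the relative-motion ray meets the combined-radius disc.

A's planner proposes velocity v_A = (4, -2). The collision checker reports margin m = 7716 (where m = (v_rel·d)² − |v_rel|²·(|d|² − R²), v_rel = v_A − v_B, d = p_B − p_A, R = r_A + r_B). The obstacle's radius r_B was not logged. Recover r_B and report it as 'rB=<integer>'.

m = 7716
d = (-23, -2);  v_rel = (9, 2),  |v_rel|² = 85
v_rel×d = (9)·(-2) − (2)·(-23) = 28
since m = R²·85 − 28²:  R² = (784 + 7716) / 85 = 100
R = √100 = 10  ⇒  r_B = 10 − 7 = 3

rB=3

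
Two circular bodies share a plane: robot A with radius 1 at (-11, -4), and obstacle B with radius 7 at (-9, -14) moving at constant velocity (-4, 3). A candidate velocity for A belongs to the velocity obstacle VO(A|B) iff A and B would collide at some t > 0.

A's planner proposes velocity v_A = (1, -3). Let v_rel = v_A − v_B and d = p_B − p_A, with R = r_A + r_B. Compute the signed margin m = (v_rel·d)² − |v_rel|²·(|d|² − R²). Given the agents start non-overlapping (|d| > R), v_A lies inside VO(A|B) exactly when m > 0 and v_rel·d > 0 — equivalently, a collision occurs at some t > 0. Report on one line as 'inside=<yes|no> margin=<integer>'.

d = (2, -10),  |d|² = 104;  R = 1+7 = 8,  c = 104−8² = 40
v_rel = (5, -6),  |v_rel|² = 61;  v_rel·d = (5)·(2) + (-6)·(-10) = 70
61·t² − 140·t + 40 = 0  ⇒  m = 70² − 61·40 = 2460
m = 2460 > 0,  v_rel·d = 70 > 0  ⇒  inside

inside=yes margin=2460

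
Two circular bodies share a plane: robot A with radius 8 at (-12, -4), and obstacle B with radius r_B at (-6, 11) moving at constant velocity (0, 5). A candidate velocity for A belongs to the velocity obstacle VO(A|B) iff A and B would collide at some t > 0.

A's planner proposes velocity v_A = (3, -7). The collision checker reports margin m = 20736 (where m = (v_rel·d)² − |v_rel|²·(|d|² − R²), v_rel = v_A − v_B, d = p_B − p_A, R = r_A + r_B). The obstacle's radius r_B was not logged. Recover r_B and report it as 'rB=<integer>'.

m = 20736
d = (6, 15);  v_rel = (3, -12),  |v_rel|² = 153
v_rel×d = (3)·(15) − (-12)·(6) = 117
since m = R²·153 − 117²:  R² = (13689 + 20736) / 153 = 225
R = √225 = 15  ⇒  r_B = 15 − 8 = 7

rB=7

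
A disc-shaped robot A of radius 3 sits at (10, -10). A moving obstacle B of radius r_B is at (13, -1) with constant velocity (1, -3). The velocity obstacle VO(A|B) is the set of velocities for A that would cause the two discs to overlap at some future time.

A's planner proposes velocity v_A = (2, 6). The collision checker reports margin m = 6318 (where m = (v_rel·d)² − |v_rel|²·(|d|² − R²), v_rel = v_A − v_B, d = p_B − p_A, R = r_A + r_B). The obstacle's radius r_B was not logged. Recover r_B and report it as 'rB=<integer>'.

m = 6318
d = (3, 9);  v_rel = (1, 9),  |v_rel|² = 82
v_rel×d = (1)·(9) − (9)·(3) = -18
since m = R²·82 − (-18)²:  R² = (324 + 6318) / 82 = 81
R = √81 = 9  ⇒  r_B = 9 − 3 = 6

rB=6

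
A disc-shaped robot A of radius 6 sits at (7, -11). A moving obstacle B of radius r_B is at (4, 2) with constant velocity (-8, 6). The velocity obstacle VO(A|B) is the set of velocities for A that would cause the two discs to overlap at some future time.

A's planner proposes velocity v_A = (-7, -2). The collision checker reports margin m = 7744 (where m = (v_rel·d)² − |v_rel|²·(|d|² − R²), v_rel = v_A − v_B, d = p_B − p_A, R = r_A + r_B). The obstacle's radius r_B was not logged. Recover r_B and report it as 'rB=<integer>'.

m = 7744
d = (-3, 13);  v_rel = (1, -8),  |v_rel|² = 65
v_rel×d = (1)·(13) − (-8)·(-3) = -11
since m = R²·65 − (-11)²:  R² = (121 + 7744) / 65 = 121
R = √121 = 11  ⇒  r_B = 11 − 6 = 5

rB=5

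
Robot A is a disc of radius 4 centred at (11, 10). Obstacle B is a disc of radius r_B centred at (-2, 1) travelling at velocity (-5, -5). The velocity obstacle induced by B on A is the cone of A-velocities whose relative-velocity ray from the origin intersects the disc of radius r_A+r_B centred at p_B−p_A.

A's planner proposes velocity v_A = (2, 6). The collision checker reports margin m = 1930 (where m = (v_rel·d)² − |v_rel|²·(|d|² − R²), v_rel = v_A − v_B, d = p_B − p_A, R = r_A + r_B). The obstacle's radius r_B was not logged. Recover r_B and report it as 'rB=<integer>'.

m = 1930
d = (-13, -9);  v_rel = (7, 11),  |v_rel|² = 170
v_rel×d = (7)·(-9) − (11)·(-13) = 80
since m = R²·170 − 80²:  R² = (6400 + 1930) / 170 = 49
R = √49 = 7  ⇒  r_B = 7 − 4 = 3

rB=3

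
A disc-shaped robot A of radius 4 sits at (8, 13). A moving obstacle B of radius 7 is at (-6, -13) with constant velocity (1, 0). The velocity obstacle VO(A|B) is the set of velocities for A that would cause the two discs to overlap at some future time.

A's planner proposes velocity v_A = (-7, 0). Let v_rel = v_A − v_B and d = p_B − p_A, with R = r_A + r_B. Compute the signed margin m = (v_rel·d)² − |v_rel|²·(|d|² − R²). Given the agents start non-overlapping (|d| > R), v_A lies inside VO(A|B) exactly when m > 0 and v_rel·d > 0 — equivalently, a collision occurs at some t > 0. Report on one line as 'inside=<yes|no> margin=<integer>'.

d = (-14, -26),  |d|² = 872;  R = 4+7 = 11,  c = 872−11² = 751
v_rel = (-8, 0),  |v_rel|² = 64;  v_rel·d = (-8)·(-14) + (0)·(-26) = 112
64·t² − 224·t + 751 = 0  ⇒  m = 112² − 64·751 = -35520
m = -35520 < 0,  v_rel·d = 112 > 0  ⇒  outside

inside=no margin=-35520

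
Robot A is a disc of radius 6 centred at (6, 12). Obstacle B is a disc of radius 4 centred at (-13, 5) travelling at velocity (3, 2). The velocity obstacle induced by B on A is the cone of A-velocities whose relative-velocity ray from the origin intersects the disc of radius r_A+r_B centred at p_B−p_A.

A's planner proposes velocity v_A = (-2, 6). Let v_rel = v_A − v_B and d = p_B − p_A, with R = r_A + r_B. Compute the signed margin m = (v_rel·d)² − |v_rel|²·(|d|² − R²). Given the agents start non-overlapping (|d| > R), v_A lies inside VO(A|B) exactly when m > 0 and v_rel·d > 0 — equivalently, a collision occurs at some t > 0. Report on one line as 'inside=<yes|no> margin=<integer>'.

d = (-19, -7),  |d|² = 410;  R = 6+4 = 10,  c = 410−10² = 310
v_rel = (-5, 4),  |v_rel|² = 41;  v_rel·d = (-5)·(-19) + (4)·(-7) = 67
41·t² − 134·t + 310 = 0  ⇒  m = 67² − 41·310 = -8221
m = -8221 < 0,  v_rel·d = 67 > 0  ⇒  outside

inside=no margin=-8221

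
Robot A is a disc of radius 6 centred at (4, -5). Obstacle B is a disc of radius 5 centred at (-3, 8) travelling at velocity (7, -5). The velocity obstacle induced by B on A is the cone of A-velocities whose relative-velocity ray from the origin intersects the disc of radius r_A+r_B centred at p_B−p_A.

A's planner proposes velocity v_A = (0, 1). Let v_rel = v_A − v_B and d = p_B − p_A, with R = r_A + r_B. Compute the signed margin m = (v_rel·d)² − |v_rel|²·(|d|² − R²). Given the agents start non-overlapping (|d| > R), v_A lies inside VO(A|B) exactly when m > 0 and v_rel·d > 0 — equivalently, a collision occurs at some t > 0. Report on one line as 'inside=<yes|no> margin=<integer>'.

d = (-7, 13),  |d|² = 218;  R = 6+5 = 11,  c = 218−11² = 97
v_rel = (-7, 6),  |v_rel|² = 85;  v_rel·d = (-7)·(-7) + (6)·(13) = 127
85·t² − 254·t + 97 = 0  ⇒  m = 127² − 85·97 = 7884
m = 7884 > 0,  v_rel·d = 127 > 0  ⇒  inside

inside=yes margin=7884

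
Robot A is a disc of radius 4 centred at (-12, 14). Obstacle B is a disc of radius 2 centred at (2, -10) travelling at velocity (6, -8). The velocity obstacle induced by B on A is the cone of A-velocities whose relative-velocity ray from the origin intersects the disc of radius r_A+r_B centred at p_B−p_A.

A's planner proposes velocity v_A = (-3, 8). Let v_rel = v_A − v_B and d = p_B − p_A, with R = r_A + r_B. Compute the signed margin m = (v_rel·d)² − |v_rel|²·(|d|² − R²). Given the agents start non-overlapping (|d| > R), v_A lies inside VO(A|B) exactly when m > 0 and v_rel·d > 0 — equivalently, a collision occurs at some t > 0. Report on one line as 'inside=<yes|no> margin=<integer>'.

d = (14, -24),  |d|² = 772;  R = 4+2 = 6,  c = 772−6² = 736
v_rel = (-9, 16),  |v_rel|² = 337;  v_rel·d = (-9)·(14) + (16)·(-24) = -510
337·t² + 1020·t + 736 = 0  ⇒  m = (-510)² − 337·736 = 12068
m = 12068 > 0,  v_rel·d = -510 < 0  ⇒  outside

inside=no margin=12068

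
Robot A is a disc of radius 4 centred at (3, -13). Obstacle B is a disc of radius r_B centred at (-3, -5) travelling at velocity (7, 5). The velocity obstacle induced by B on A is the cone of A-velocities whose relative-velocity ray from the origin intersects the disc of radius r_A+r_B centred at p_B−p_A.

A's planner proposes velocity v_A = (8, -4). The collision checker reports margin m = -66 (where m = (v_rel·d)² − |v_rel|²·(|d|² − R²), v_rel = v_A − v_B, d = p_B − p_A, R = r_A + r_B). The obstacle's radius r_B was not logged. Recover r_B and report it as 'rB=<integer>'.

m = -66
d = (-6, 8);  v_rel = (1, -9),  |v_rel|² = 82
v_rel×d = (1)·(8) − (-9)·(-6) = -46
since m = R²·82 − (-46)²:  R² = (2116 + -66) / 82 = 25
R = √25 = 5  ⇒  r_B = 5 − 4 = 1

rB=1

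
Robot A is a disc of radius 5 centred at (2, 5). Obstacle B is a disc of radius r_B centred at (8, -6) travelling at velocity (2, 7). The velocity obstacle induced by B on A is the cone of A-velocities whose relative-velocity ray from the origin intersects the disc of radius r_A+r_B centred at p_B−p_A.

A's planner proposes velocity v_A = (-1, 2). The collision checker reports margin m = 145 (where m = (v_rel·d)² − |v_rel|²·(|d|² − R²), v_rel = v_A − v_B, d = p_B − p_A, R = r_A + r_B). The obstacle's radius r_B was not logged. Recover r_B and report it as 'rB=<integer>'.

m = 145
d = (6, -11);  v_rel = (-3, -5),  |v_rel|² = 34
v_rel×d = (-3)·(-11) − (-5)·(6) = 63
since m = R²·34 − 63²:  R² = (3969 + 145) / 34 = 121
R = √121 = 11  ⇒  r_B = 11 − 5 = 6

rB=6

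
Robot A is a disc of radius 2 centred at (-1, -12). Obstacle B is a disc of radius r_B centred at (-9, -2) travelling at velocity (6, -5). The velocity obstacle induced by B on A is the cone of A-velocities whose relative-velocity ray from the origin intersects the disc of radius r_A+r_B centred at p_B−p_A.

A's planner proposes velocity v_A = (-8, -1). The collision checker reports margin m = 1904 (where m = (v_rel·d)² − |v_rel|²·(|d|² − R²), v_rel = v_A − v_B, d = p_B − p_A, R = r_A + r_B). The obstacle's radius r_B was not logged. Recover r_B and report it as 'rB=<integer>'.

m = 1904
d = (-8, 10);  v_rel = (-14, 4),  |v_rel|² = 212
v_rel×d = (-14)·(10) − (4)·(-8) = -108
since m = R²·212 − (-108)²:  R² = (11664 + 1904) / 212 = 64
R = √64 = 8  ⇒  r_B = 8 − 2 = 6

rB=6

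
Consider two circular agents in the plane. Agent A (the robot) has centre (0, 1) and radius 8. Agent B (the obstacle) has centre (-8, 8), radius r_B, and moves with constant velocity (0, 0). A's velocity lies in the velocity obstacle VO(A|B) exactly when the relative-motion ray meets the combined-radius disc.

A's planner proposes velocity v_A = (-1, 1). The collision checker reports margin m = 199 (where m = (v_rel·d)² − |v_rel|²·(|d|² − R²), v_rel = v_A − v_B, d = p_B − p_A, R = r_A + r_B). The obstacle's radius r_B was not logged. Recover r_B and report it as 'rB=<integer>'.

m = 199
d = (-8, 7);  v_rel = (-1, 1),  |v_rel|² = 2
v_rel×d = (-1)·(7) − (1)·(-8) = 1
since m = R²·2 − 1²:  R² = (1 + 199) / 2 = 100
R = √100 = 10  ⇒  r_B = 10 − 8 = 2

rB=2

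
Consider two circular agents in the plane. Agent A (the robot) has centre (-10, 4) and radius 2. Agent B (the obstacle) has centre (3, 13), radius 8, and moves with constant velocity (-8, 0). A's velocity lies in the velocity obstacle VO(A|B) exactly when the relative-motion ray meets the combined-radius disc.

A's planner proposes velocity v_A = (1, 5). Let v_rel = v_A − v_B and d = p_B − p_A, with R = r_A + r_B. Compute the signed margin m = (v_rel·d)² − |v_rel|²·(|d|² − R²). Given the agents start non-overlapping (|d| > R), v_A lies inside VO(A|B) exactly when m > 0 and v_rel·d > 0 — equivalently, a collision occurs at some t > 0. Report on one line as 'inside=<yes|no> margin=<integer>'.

d = (13, 9),  |d|² = 250;  R = 2+8 = 10,  c = 250−10² = 150
v_rel = (9, 5),  |v_rel|² = 106;  v_rel·d = (9)·(13) + (5)·(9) = 162
106·t² − 324·t + 150 = 0  ⇒  m = 162² − 106·150 = 10344
m = 10344 > 0,  v_rel·d = 162 > 0  ⇒  inside

inside=yes margin=10344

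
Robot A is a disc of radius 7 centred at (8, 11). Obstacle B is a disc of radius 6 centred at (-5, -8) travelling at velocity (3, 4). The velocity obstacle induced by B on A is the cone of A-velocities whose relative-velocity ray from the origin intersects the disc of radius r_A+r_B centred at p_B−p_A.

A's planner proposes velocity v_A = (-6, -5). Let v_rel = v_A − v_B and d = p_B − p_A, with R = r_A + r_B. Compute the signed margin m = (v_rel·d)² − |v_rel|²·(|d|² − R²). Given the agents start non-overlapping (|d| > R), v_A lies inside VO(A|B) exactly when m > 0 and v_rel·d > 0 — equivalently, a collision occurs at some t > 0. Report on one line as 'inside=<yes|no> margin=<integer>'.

d = (-13, -19),  |d|² = 530;  R = 7+6 = 13,  c = 530−13² = 361
v_rel = (-9, -9),  |v_rel|² = 162;  v_rel·d = (-9)·(-13) + (-9)·(-19) = 288
162·t² − 576·t + 361 = 0  ⇒  m = 288² − 162·361 = 24462
m = 24462 > 0,  v_rel·d = 288 > 0  ⇒  inside

inside=yes margin=24462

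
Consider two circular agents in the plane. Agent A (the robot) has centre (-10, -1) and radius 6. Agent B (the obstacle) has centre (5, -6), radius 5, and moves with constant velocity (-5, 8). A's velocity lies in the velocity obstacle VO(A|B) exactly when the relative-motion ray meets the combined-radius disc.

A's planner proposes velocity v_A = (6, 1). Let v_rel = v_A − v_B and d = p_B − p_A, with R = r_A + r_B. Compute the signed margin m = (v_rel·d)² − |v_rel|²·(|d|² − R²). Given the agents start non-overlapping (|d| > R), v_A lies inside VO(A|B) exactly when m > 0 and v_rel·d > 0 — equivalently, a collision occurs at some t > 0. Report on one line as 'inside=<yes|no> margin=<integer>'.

d = (15, -5),  |d|² = 250;  R = 6+5 = 11,  c = 250−11² = 129
v_rel = (11, -7),  |v_rel|² = 170;  v_rel·d = (11)·(15) + (-7)·(-5) = 200
170·t² − 400·t + 129 = 0  ⇒  m = 200² − 170·129 = 18070
m = 18070 > 0,  v_rel·d = 200 > 0  ⇒  inside

inside=yes margin=18070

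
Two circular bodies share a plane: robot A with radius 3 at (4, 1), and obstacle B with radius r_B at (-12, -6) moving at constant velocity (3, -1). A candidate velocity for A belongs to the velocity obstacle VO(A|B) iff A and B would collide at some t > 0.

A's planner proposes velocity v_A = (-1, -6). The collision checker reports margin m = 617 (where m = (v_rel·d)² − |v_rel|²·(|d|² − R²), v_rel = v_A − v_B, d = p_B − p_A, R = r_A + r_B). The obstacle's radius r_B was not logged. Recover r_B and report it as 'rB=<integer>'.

m = 617
d = (-16, -7);  v_rel = (-4, -5),  |v_rel|² = 41
v_rel×d = (-4)·(-7) − (-5)·(-16) = -52
since m = R²·41 − (-52)²:  R² = (2704 + 617) / 41 = 81
R = √81 = 9  ⇒  r_B = 9 − 3 = 6

rB=6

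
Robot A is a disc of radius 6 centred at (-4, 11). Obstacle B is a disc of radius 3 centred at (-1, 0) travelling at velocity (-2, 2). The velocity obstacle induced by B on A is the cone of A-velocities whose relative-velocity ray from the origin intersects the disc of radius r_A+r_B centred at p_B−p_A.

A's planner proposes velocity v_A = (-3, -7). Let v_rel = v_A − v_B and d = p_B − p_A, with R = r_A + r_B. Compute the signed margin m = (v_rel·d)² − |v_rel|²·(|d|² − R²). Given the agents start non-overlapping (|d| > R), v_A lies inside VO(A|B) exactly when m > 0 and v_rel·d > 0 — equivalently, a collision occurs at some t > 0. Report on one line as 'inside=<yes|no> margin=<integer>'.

d = (3, -11),  |d|² = 130;  R = 6+3 = 9,  c = 130−9² = 49
v_rel = (-1, -9),  |v_rel|² = 82;  v_rel·d = (-1)·(3) + (-9)·(-11) = 96
82·t² − 192·t + 49 = 0  ⇒  m = 96² − 82·49 = 5198
m = 5198 > 0,  v_rel·d = 96 > 0  ⇒  inside

inside=yes margin=5198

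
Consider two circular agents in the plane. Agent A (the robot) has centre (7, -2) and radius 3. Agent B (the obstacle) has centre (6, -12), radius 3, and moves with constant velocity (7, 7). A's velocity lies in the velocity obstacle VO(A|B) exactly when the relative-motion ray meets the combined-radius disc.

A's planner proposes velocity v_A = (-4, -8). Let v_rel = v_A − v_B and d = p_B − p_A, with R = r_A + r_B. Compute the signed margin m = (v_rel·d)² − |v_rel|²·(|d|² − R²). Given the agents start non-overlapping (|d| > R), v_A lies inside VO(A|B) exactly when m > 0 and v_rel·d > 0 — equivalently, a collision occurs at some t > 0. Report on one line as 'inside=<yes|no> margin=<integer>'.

d = (-1, -10),  |d|² = 101;  R = 3+3 = 6,  c = 101−6² = 65
v_rel = (-11, -15),  |v_rel|² = 346;  v_rel·d = (-11)·(-1) + (-15)·(-10) = 161
346·t² − 322·t + 65 = 0  ⇒  m = 161² − 346·65 = 3431
m = 3431 > 0,  v_rel·d = 161 > 0  ⇒  inside

inside=yes margin=3431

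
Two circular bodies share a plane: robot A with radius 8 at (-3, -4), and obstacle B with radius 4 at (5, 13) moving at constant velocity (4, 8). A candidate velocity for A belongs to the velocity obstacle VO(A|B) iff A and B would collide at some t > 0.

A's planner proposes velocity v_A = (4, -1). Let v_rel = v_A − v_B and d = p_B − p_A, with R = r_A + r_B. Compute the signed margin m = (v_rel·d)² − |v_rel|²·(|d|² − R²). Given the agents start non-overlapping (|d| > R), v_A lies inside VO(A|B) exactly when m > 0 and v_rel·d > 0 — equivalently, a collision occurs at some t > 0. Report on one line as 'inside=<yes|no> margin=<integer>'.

d = (8, 17),  |d|² = 353;  R = 8+4 = 12,  c = 353−12² = 209
v_rel = (0, -9),  |v_rel|² = 81;  v_rel·d = (0)·(8) + (-9)·(17) = -153
81·t² + 306·t + 209 = 0  ⇒  m = (-153)² − 81·209 = 6480
m = 6480 > 0,  v_rel·d = -153 < 0  ⇒  outside

inside=no margin=6480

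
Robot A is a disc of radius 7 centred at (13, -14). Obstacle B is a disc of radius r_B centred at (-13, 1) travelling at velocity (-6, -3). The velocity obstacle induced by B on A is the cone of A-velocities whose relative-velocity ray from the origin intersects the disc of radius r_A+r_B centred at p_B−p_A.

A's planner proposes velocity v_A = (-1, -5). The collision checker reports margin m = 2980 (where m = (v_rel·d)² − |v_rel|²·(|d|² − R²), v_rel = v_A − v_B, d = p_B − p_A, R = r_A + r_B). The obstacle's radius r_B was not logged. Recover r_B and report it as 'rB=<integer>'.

m = 2980
d = (-26, 15);  v_rel = (5, -2),  |v_rel|² = 29
v_rel×d = (5)·(15) − (-2)·(-26) = 23
since m = R²·29 − 23²:  R² = (529 + 2980) / 29 = 121
R = √121 = 11  ⇒  r_B = 11 − 7 = 4

rB=4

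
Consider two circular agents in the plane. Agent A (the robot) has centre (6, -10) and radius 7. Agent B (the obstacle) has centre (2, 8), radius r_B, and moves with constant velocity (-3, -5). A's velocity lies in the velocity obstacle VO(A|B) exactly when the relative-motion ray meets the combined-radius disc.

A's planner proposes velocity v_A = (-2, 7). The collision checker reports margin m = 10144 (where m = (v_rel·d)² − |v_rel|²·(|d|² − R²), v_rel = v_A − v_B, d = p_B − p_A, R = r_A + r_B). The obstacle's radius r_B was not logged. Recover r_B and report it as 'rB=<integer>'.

m = 10144
d = (-4, 18);  v_rel = (1, 12),  |v_rel|² = 145
v_rel×d = (1)·(18) − (12)·(-4) = 66
since m = R²·145 − 66²:  R² = (4356 + 10144) / 145 = 100
R = √100 = 10  ⇒  r_B = 10 − 7 = 3

rB=3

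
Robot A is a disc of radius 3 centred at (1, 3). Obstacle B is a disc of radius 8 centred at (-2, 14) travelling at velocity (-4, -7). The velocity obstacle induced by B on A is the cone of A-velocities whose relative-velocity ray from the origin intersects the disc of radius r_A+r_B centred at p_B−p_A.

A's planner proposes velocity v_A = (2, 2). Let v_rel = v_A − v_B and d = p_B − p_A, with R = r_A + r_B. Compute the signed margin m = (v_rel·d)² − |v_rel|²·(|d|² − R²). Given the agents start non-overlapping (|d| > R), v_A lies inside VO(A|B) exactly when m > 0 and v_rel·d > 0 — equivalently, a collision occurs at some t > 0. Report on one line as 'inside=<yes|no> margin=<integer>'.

d = (-3, 11),  |d|² = 130;  R = 3+8 = 11,  c = 130−11² = 9
v_rel = (6, 9),  |v_rel|² = 117;  v_rel·d = (6)·(-3) + (9)·(11) = 81
117·t² − 162·t + 9 = 0  ⇒  m = 81² − 117·9 = 5508
m = 5508 > 0,  v_rel·d = 81 > 0  ⇒  inside

inside=yes margin=5508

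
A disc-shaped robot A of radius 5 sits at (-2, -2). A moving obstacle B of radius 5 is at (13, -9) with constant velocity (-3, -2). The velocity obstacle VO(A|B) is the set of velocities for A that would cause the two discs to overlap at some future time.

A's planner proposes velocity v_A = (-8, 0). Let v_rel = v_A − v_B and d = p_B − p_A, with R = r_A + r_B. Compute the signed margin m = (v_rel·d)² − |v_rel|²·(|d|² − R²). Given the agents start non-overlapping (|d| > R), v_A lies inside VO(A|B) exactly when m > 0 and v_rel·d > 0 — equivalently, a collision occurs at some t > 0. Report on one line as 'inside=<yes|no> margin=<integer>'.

d = (15, -7),  |d|² = 274;  R = 5+5 = 10,  c = 274−10² = 174
v_rel = (-5, 2),  |v_rel|² = 29;  v_rel·d = (-5)·(15) + (2)·(-7) = -89
29·t² + 178·t + 174 = 0  ⇒  m = (-89)² − 29·174 = 2875
m = 2875 > 0,  v_rel·d = -89 < 0  ⇒  outside

inside=no margin=2875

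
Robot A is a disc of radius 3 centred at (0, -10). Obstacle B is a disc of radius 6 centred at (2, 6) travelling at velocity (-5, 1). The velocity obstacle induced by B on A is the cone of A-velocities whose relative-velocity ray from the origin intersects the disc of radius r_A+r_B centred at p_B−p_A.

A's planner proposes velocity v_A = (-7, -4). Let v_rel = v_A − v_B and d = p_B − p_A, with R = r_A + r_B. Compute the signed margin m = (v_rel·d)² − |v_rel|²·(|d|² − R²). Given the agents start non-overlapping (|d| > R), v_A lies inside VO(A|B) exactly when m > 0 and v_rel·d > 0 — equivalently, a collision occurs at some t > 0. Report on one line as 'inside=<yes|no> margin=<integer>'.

d = (2, 16),  |d|² = 260;  R = 3+6 = 9,  c = 260−9² = 179
v_rel = (-2, -5),  |v_rel|² = 29;  v_rel·d = (-2)·(2) + (-5)·(16) = -84
29·t² + 168·t + 179 = 0  ⇒  m = (-84)² − 29·179 = 1865
m = 1865 > 0,  v_rel·d = -84 < 0  ⇒  outside

inside=no margin=1865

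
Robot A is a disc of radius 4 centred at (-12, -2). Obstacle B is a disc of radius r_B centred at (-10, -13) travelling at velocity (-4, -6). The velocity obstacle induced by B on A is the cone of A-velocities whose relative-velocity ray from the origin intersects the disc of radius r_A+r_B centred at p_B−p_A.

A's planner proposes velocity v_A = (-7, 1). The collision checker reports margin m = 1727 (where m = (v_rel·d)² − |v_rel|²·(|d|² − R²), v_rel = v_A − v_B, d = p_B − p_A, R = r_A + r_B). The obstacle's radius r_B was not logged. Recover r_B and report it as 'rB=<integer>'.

m = 1727
d = (2, -11);  v_rel = (-3, 7),  |v_rel|² = 58
v_rel×d = (-3)·(-11) − (7)·(2) = 19
since m = R²·58 − 19²:  R² = (361 + 1727) / 58 = 36
R = √36 = 6  ⇒  r_B = 6 − 4 = 2

rB=2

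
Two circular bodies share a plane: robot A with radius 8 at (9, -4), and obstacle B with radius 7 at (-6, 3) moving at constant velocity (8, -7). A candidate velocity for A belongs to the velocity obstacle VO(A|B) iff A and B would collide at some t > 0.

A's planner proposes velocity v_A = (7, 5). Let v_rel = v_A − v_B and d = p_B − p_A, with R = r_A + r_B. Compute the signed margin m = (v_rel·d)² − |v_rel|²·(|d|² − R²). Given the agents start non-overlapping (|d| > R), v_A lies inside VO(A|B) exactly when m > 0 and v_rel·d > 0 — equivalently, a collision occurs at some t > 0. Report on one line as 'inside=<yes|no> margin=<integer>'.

d = (-15, 7),  |d|² = 274;  R = 8+7 = 15,  c = 274−15² = 49
v_rel = (-1, 12),  |v_rel|² = 145;  v_rel·d = (-1)·(-15) + (12)·(7) = 99
145·t² − 198·t + 49 = 0  ⇒  m = 99² − 145·49 = 2696
m = 2696 > 0,  v_rel·d = 99 > 0  ⇒  inside

inside=yes margin=2696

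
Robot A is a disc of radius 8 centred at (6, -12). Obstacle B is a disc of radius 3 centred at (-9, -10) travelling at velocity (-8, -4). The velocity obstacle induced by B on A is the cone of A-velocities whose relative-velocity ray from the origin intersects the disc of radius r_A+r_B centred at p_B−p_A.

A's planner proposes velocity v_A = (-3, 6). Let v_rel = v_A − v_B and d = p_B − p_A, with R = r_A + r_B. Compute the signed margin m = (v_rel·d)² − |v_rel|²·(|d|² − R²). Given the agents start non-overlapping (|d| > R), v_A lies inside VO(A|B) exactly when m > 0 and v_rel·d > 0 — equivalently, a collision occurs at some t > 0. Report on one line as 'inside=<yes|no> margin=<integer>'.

d = (-15, 2),  |d|² = 229;  R = 8+3 = 11,  c = 229−11² = 108
v_rel = (5, 10),  |v_rel|² = 125;  v_rel·d = (5)·(-15) + (10)·(2) = -55
125·t² + 110·t + 108 = 0  ⇒  m = (-55)² − 125·108 = -10475
m = -10475 < 0,  v_rel·d = -55 < 0  ⇒  outside

inside=no margin=-10475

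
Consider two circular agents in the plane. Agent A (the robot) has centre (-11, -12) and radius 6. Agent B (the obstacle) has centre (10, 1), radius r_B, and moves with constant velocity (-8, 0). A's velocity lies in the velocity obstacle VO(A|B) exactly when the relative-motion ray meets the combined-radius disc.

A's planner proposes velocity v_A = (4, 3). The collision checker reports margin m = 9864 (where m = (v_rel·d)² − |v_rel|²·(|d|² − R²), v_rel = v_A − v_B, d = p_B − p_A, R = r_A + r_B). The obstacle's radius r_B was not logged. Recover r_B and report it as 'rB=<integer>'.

m = 9864
d = (21, 13);  v_rel = (12, 3),  |v_rel|² = 153
v_rel×d = (12)·(13) − (3)·(21) = 93
since m = R²·153 − 93²:  R² = (8649 + 9864) / 153 = 121
R = √121 = 11  ⇒  r_B = 11 − 6 = 5

rB=5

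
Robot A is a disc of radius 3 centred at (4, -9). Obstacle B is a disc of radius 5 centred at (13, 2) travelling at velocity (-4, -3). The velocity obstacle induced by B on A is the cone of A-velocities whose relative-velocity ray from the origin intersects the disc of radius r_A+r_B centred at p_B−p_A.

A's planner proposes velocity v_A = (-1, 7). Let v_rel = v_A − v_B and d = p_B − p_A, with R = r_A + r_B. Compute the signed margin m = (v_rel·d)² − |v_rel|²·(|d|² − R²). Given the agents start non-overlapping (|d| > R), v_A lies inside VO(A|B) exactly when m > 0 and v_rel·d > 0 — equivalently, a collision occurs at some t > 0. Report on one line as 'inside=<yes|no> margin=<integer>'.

d = (9, 11),  |d|² = 202;  R = 3+5 = 8,  c = 202−8² = 138
v_rel = (3, 10),  |v_rel|² = 109;  v_rel·d = (3)·(9) + (10)·(11) = 137
109·t² − 274·t + 138 = 0  ⇒  m = 137² − 109·138 = 3727
m = 3727 > 0,  v_rel·d = 137 > 0  ⇒  inside

inside=yes margin=3727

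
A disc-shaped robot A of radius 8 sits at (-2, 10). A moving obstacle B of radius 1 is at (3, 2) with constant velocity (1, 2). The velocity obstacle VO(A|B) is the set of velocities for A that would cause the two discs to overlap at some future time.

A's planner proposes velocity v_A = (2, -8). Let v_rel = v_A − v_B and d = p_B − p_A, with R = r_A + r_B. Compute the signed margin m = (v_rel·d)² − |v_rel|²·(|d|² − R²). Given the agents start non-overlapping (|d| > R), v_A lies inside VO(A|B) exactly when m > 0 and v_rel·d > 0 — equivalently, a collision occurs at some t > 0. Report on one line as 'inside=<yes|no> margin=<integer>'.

d = (5, -8),  |d|² = 89;  R = 8+1 = 9,  c = 89−9² = 8
v_rel = (1, -10),  |v_rel|² = 101;  v_rel·d = (1)·(5) + (-10)·(-8) = 85
101·t² − 170·t + 8 = 0  ⇒  m = 85² − 101·8 = 6417
m = 6417 > 0,  v_rel·d = 85 > 0  ⇒  inside

inside=yes margin=6417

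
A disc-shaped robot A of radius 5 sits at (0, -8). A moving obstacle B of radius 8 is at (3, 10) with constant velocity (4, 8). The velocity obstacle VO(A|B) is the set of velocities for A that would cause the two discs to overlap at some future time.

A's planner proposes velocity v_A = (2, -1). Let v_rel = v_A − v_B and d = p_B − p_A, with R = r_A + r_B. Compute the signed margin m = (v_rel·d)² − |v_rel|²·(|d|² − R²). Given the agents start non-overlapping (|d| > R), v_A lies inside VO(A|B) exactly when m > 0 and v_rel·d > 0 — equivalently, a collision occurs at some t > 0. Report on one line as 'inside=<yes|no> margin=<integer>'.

d = (3, 18),  |d|² = 333;  R = 5+8 = 13,  c = 333−13² = 164
v_rel = (-2, -9),  |v_rel|² = 85;  v_rel·d = (-2)·(3) + (-9)·(18) = -168
85·t² + 336·t + 164 = 0  ⇒  m = (-168)² − 85·164 = 14284
m = 14284 > 0,  v_rel·d = -168 < 0  ⇒  outside

inside=no margin=14284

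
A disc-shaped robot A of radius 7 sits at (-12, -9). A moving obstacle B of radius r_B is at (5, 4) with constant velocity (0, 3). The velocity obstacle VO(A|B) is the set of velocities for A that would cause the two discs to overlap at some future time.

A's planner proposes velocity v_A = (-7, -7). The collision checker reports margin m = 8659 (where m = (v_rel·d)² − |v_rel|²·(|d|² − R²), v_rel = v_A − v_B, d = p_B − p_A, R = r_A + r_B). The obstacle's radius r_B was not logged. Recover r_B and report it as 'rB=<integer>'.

m = 8659
d = (17, 13);  v_rel = (-7, -10),  |v_rel|² = 149
v_rel×d = (-7)·(13) − (-10)·(17) = 79
since m = R²·149 − 79²:  R² = (6241 + 8659) / 149 = 100
R = √100 = 10  ⇒  r_B = 10 − 7 = 3

rB=3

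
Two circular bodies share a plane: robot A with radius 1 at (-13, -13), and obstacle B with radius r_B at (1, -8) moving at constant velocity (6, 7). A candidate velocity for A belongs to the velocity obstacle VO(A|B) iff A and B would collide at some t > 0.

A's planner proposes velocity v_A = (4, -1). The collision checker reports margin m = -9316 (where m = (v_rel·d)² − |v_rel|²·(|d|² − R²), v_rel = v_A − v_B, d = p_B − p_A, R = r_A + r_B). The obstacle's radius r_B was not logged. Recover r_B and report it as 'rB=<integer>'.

m = -9316
d = (14, 5);  v_rel = (-2, -8),  |v_rel|² = 68
v_rel×d = (-2)·(5) − (-8)·(14) = 102
since m = R²·68 − 102²:  R² = (10404 + -9316) / 68 = 16
R = √16 = 4  ⇒  r_B = 4 − 1 = 3

rB=3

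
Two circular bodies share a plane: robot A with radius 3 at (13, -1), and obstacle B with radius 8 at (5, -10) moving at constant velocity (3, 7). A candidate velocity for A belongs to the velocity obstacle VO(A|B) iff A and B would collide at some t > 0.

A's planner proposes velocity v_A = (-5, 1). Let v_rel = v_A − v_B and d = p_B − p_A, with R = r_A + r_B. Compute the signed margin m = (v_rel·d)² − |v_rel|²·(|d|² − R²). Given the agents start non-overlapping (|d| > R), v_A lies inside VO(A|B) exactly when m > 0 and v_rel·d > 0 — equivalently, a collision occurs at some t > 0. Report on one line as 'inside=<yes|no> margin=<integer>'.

d = (-8, -9),  |d|² = 145;  R = 3+8 = 11,  c = 145−11² = 24
v_rel = (-8, -6),  |v_rel|² = 100;  v_rel·d = (-8)·(-8) + (-6)·(-9) = 118
100·t² − 236·t + 24 = 0  ⇒  m = 118² − 100·24 = 11524
m = 11524 > 0,  v_rel·d = 118 > 0  ⇒  inside

inside=yes margin=11524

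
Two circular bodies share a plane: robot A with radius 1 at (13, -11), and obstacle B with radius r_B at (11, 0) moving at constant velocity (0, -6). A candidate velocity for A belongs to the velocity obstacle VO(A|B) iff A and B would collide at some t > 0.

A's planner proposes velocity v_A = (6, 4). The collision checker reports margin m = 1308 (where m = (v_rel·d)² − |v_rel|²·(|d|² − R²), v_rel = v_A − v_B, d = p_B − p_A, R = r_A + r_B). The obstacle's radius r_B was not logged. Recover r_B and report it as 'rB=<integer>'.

m = 1308
d = (-2, 11);  v_rel = (6, 10),  |v_rel|² = 136
v_rel×d = (6)·(11) − (10)·(-2) = 86
since m = R²·136 − 86²:  R² = (7396 + 1308) / 136 = 64
R = √64 = 8  ⇒  r_B = 8 − 1 = 7

rB=7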